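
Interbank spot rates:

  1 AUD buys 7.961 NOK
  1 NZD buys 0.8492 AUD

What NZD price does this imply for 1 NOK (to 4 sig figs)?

NOK/NZD = 0.1479

1 NOK ÷ 7.961 = 0.125612 AUD
0.125612 AUD ÷ 0.8492 = 0.147918 NZD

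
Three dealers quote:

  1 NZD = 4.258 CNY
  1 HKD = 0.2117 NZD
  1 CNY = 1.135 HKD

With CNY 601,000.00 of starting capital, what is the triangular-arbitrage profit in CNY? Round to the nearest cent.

Profit: CNY 13,889.18

Profitable loop is CNY → HKD → NZD → CNY:
CNY 601,000.00 × 1.135 = HKD 682,135.00
HKD 682,135.00 × 0.2117 = NZD 144,407.98
NZD 144,407.98 × 4.258 = CNY 614,889.18
Profit = CNY 614,889.18 − CNY 601,000.00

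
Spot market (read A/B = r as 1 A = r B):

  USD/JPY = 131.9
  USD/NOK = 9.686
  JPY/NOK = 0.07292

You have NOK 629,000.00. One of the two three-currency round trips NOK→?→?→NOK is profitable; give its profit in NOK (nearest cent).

Profitable loop is NOK → JPY → USD → NOK:
NOK 629,000.00 ÷ 0.07292 = JPY 8,625,891
JPY 8,625,891 ÷ 131.9 = USD 65,397.21
USD 65,397.21 × 9.686 = NOK 633,437.33
Profit = NOK 633,437.33 − NOK 629,000.00

Profit: NOK 4,437.33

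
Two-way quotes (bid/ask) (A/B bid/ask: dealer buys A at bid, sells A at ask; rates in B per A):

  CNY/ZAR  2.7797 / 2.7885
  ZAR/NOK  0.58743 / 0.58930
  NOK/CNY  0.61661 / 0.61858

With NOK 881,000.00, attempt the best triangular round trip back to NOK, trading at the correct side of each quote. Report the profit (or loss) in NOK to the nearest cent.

Best loop NOK → CNY → ZAR → NOK:
NOK 881,000.00 × 0.61661 (sell NOK at bid) = CNY 543,233.41
CNY 543,233.41 × 2.7797 (sell CNY at bid) = ZAR 1,510,025.91
ZAR 1,510,025.91 × 0.58743 (sell ZAR at bid) = NOK 887,034.52

Net profit: NOK 6,034.52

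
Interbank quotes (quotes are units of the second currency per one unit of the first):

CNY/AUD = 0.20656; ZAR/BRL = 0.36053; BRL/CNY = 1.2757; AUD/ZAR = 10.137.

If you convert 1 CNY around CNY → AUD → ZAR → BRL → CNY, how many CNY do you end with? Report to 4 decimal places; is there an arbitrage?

Around CNY → AUD → ZAR → BRL → CNY: 1 × 0.20656 × 10.137 × 0.36053 × 1.2757 = 0.963043
Product < 1; profitable direction is CNY → BRL → ZAR → AUD → CNY.

0.9630 (arbitrage exists)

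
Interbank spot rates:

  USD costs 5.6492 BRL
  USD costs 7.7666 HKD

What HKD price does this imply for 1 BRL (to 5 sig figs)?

BRL/HKD = 1.3748

1 BRL ÷ 5.6492 = 0.177016 USD
0.177016 USD × 7.7666 = 1.37481 HKD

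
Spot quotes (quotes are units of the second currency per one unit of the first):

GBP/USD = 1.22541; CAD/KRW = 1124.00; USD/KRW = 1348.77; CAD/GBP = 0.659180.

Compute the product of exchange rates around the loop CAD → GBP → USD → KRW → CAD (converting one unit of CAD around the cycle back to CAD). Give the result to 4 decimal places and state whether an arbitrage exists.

0.9693 (arbitrage exists)

Around CAD → GBP → USD → KRW → CAD: 1 × 0.659180 × 1.22541 × 1348.77 ÷ 1124.00 = 0.969297
Product < 1; profitable direction is CAD → KRW → USD → GBP → CAD.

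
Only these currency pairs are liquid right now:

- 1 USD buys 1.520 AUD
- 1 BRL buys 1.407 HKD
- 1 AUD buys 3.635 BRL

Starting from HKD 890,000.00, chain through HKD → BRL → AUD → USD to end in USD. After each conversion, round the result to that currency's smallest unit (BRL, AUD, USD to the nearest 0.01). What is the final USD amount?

HKD 890,000.00 ÷ 1.407 = BRL 632,551.53
BRL 632,551.53 ÷ 3.635 = AUD 174,016.93
AUD 174,016.93 ÷ 1.520 = USD 114,484.82

USD 114,484.82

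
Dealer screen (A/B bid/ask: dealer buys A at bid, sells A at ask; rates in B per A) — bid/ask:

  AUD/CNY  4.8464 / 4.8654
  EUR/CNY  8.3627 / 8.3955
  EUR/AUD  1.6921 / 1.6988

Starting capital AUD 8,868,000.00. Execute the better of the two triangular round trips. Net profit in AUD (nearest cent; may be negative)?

Best loop AUD → EUR → CNY → AUD:
AUD 8,868,000.00 ÷ 1.6988 (buy EUR at ask) = EUR 5,220,155.40
EUR 5,220,155.40 × 8.3627 (sell EUR at bid) = CNY 43,654,593.60
CNY 43,654,593.60 ÷ 4.8654 (buy AUD at ask) = AUD 8,972,457.27

Net profit: AUD 104,457.27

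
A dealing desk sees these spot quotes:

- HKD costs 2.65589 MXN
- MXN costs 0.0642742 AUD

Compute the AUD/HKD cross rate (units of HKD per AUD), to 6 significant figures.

1 AUD ÷ 0.0642742 = 15.5583 MXN
15.5583 MXN ÷ 2.65589 = 5.85805 HKD

AUD/HKD = 5.85805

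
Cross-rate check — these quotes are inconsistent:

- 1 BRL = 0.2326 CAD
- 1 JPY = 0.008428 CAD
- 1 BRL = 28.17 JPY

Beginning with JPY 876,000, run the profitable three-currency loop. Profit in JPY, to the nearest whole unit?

Profit: JPY 18,141

Profitable loop is JPY → CAD → BRL → JPY:
JPY 876,000 × 0.008428 = CAD 7,382.93
CAD 7,382.93 ÷ 0.2326 = BRL 31,740.88
BRL 31,740.88 × 28.17 = JPY 894,141
Profit = JPY 894,141 − JPY 876,000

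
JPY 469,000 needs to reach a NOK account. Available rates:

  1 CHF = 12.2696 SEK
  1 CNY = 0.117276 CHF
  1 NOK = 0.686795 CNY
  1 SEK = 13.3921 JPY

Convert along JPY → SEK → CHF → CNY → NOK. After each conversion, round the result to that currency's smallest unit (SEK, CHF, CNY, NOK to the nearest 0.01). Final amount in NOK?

NOK 35,437.02

JPY 469,000 ÷ 13.3921 = SEK 35,020.65
SEK 35,020.65 ÷ 12.2696 = CHF 2,854.26
CHF 2,854.26 ÷ 0.117276 = CNY 24,337.97
CNY 24,337.97 ÷ 0.686795 = NOK 35,437.02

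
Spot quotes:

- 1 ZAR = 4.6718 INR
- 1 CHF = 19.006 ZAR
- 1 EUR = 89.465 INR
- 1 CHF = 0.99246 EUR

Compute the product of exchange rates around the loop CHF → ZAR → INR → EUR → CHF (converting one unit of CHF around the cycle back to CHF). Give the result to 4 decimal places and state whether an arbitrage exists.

1.0000 (no arbitrage)

Around CHF → ZAR → INR → EUR → CHF: 1 × 19.006 × 4.6718 ÷ 89.465 ÷ 0.99246 = 1.000020
Product ≈ 1 (deviation 0.002%, within rounding noise).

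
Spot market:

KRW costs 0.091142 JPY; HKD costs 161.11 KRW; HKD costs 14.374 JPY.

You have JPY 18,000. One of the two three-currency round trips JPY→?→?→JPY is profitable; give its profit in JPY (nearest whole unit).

Profitable loop is JPY → HKD → KRW → JPY:
JPY 18,000 ÷ 14.374 = HKD 1,252.26
HKD 1,252.26 × 161.11 = KRW 201,752
KRW 201,752 × 0.091142 = JPY 18,388
Profit = JPY 18,388 − JPY 18,000

Profit: JPY 388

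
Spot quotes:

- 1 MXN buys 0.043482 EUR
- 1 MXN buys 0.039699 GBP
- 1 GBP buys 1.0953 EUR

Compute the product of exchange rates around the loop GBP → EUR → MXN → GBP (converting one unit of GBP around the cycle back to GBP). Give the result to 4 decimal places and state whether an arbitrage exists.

1.0000 (no arbitrage)

Around GBP → EUR → MXN → GBP: 1 × 1.0953 ÷ 0.043482 × 0.039699 = 1.000007
Product ≈ 1 (deviation 0.001%, within rounding noise).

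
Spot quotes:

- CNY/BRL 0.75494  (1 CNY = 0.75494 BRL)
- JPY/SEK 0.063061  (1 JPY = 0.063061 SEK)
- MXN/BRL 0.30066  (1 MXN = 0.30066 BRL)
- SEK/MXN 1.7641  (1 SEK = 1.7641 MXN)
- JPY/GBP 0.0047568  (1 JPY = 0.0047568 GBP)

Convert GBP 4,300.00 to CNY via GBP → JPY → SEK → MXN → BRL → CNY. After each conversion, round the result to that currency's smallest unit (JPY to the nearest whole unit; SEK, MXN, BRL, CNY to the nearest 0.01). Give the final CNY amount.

GBP 4,300.00 ÷ 0.0047568 = JPY 903,969
JPY 903,969 × 0.063061 = SEK 57,005.19
SEK 57,005.19 × 1.7641 = MXN 100,562.86
MXN 100,562.86 × 0.30066 = BRL 30,235.23
BRL 30,235.23 ÷ 0.75494 = CNY 40,049.85

CNY 40,049.85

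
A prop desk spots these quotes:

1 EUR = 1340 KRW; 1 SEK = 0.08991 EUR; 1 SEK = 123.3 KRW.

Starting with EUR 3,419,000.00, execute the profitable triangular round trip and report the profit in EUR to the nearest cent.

Profitable loop is EUR → SEK → KRW → EUR:
EUR 3,419,000.00 ÷ 0.08991 = SEK 38,026,915.80
SEK 38,026,915.80 × 123.3 = KRW 4,688,718,719
KRW 4,688,718,719 ÷ 1340 = EUR 3,499,043.82
Profit = EUR 3,499,043.82 − EUR 3,419,000.00

Profit: EUR 80,043.82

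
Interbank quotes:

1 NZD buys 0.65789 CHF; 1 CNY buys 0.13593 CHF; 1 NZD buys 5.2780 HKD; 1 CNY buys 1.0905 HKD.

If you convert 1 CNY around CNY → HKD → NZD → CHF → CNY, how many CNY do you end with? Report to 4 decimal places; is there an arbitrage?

1.0000 (no arbitrage)

Around CNY → HKD → NZD → CHF → CNY: 1 × 1.0905 ÷ 5.2780 × 0.65789 ÷ 0.13593 = 0.999987
Product ≈ 1 (deviation 0.001%, within rounding noise).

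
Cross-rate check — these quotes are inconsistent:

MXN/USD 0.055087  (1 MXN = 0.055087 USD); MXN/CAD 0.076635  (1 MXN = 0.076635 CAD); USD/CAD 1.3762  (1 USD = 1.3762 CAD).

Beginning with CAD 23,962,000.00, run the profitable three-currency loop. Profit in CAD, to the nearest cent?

Profit: CAD 260,532.67

Profitable loop is CAD → USD → MXN → CAD:
CAD 23,962,000.00 ÷ 1.3762 = USD 17,411,713.41
USD 17,411,713.41 ÷ 0.055087 = MXN 316,076,631.76
MXN 316,076,631.76 × 0.076635 = CAD 24,222,532.67
Profit = CAD 24,222,532.67 − CAD 23,962,000.00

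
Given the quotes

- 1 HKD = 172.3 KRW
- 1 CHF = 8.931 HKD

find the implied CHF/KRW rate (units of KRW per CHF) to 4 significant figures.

CHF/KRW = 1539

1 CHF × 8.931 = 8.931 HKD
8.931 HKD × 172.3 = 1538.81 KRW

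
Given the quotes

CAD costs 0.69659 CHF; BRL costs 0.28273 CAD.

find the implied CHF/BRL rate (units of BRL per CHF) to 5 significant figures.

CHF/BRL = 5.0775

1 CHF ÷ 0.69659 = 1.43556 CAD
1.43556 CAD ÷ 0.28273 = 5.07751 BRL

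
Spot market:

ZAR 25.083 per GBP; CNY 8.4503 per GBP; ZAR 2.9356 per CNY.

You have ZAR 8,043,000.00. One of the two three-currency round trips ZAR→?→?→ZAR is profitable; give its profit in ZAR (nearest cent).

Profit: ZAR 89,583.68

Profitable loop is ZAR → CNY → GBP → ZAR:
ZAR 8,043,000.00 ÷ 2.9356 = CNY 2,739,814.69
CNY 2,739,814.69 ÷ 8.4503 = GBP 324,226.91
GBP 324,226.91 × 25.083 = ZAR 8,132,583.68
Profit = ZAR 8,132,583.68 − ZAR 8,043,000.00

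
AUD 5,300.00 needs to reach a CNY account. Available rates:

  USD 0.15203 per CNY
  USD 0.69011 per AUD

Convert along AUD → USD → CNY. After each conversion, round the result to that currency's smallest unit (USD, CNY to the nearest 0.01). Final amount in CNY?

AUD 5,300.00 × 0.69011 = USD 3,657.58
USD 3,657.58 ÷ 0.15203 = CNY 24,058.28

CNY 24,058.28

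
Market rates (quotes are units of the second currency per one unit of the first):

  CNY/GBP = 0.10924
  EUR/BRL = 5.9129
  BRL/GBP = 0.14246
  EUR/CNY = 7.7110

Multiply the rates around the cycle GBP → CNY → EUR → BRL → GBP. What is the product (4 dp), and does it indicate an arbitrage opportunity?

1.0000 (no arbitrage)

Around GBP → CNY → EUR → BRL → GBP: 1 ÷ 0.10924 ÷ 7.7110 × 5.9129 × 0.14246 = 1.000002
Product ≈ 1 (deviation 0.000%, within rounding noise).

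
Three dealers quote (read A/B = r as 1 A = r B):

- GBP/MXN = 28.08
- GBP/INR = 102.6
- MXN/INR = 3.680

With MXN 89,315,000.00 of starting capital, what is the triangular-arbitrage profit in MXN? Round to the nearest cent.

Profit: MXN 639,307.37

Profitable loop is MXN → INR → GBP → MXN:
MXN 89,315,000.00 × 3.680 = INR 328,679,200.00
INR 328,679,200.00 ÷ 102.6 = GBP 3,203,500.97
GBP 3,203,500.97 × 28.08 = MXN 89,954,307.37
Profit = MXN 89,954,307.37 − MXN 89,315,000.00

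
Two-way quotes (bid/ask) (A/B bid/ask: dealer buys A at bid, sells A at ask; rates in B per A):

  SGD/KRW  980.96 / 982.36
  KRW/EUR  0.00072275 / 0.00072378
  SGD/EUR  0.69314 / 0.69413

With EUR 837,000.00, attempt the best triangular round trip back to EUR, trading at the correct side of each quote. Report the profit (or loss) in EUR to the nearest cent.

Net profit: EUR 17,917.18

Best loop EUR → SGD → KRW → EUR:
EUR 837,000.00 ÷ 0.69413 (buy SGD at ask) = SGD 1,205,826.00
SGD 1,205,826.00 × 980.96 (sell SGD at bid) = KRW 1,182,867,071
KRW 1,182,867,071 × 0.00072275 (sell KRW at bid) = EUR 854,917.18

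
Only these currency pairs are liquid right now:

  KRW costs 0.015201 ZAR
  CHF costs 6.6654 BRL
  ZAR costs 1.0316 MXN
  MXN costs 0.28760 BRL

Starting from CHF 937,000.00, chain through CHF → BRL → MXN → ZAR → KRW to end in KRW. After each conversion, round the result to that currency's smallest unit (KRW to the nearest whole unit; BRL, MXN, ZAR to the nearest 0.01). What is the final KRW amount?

KRW 1,384,820,340

CHF 937,000.00 × 6.6654 = BRL 6,245,479.80
BRL 6,245,479.80 ÷ 0.28760 = MXN 21,715,854.66
MXN 21,715,854.66 ÷ 1.0316 = ZAR 21,050,653.99
ZAR 21,050,653.99 ÷ 0.015201 = KRW 1,384,820,340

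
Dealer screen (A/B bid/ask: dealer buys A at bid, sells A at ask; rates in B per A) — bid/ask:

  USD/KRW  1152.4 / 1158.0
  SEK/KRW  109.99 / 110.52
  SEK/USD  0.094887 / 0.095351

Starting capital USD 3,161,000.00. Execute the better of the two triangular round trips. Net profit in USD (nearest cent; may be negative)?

Net result: USD -12,208.63 (no profitable arbitrage after spreads)

Best loop USD → SEK → KRW → USD:
USD 3,161,000.00 ÷ 0.095351 (buy SEK at ask) = SEK 33,151,199.25
SEK 33,151,199.25 × 109.99 (sell SEK at bid) = KRW 3,646,300,406
KRW 3,646,300,406 ÷ 1158.0 (buy USD at ask) = USD 3,148,791.37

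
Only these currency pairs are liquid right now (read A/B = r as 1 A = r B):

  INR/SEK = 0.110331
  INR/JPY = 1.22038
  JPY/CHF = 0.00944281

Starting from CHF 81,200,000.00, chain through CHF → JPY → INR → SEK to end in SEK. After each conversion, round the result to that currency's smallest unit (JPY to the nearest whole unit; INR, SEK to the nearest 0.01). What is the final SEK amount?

CHF 81,200,000.00 ÷ 0.00944281 = JPY 8,599,135,215
JPY 8,599,135,215 ÷ 1.22038 = INR 7,046,276,745.77
INR 7,046,276,745.77 × 0.110331 = SEK 777,422,759.64

SEK 777,422,759.64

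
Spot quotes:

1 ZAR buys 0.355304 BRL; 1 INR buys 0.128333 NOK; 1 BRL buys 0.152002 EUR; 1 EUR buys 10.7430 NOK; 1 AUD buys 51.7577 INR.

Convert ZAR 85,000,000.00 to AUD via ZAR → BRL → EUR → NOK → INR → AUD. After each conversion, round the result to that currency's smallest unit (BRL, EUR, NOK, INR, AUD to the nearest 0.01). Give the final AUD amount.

AUD 7,424,728.62

ZAR 85,000,000.00 × 0.355304 = BRL 30,200,840.00
BRL 30,200,840.00 × 0.152002 = EUR 4,590,588.08
EUR 4,590,588.08 × 10.7430 = NOK 49,316,687.74
NOK 49,316,687.74 ÷ 0.128333 = INR 384,286,876.64
INR 384,286,876.64 ÷ 51.7577 = AUD 7,424,728.62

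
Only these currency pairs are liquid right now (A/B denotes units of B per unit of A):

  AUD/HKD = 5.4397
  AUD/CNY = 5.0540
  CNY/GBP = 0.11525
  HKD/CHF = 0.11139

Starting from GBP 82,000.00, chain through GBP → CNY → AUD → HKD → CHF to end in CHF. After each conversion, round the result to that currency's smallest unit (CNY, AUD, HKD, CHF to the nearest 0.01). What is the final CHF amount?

GBP 82,000.00 ÷ 0.11525 = CNY 711,496.75
CNY 711,496.75 ÷ 5.0540 = AUD 140,778.94
AUD 140,778.94 × 5.4397 = HKD 765,795.20
HKD 765,795.20 × 0.11139 = CHF 85,301.93

CHF 85,301.93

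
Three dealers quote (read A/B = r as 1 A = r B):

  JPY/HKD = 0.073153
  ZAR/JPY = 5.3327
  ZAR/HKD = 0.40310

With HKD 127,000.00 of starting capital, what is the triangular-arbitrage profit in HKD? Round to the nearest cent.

Profit: HKD 4,231.24

Profitable loop is HKD → JPY → ZAR → HKD:
HKD 127,000.00 ÷ 0.073153 = JPY 1,736,087
JPY 1,736,087 ÷ 5.3327 = ZAR 325,555.04
ZAR 325,555.04 × 0.40310 = HKD 131,231.24
Profit = HKD 131,231.24 − HKD 127,000.00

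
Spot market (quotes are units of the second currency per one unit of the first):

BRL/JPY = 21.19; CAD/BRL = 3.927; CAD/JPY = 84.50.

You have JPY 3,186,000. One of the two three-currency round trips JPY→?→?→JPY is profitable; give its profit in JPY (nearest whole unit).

Profitable loop is JPY → BRL → CAD → JPY:
JPY 3,186,000 ÷ 21.19 = BRL 150,353.94
BRL 150,353.94 ÷ 3.927 = CAD 38,287.23
CAD 38,287.23 × 84.50 = JPY 3,235,271
Profit = JPY 3,235,271 − JPY 3,186,000

Profit: JPY 49,271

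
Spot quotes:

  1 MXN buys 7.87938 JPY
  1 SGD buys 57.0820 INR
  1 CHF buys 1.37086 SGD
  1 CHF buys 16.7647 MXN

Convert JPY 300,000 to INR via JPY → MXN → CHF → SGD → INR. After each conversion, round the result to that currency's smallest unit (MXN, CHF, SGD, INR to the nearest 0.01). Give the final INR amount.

JPY 300,000 ÷ 7.87938 = MXN 38,074.06
MXN 38,074.06 ÷ 16.7647 = CHF 2,271.09
CHF 2,271.09 × 1.37086 = SGD 3,113.35
SGD 3,113.35 × 57.0820 = INR 177,716.24

INR 177,716.24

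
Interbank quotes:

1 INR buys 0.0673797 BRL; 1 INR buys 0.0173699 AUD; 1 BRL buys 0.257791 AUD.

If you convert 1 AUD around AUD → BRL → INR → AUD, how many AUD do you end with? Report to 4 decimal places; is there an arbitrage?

1.0000 (no arbitrage)

Around AUD → BRL → INR → AUD: 1 ÷ 0.257791 ÷ 0.0673797 × 0.0173699 = 1.000001
Product ≈ 1 (deviation 0.000%, within rounding noise).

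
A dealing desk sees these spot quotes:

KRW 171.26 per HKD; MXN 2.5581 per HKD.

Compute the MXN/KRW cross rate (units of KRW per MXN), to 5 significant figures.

1 MXN ÷ 2.5581 = 0.390915 HKD
0.390915 HKD × 171.26 = 66.9481 KRW

MXN/KRW = 66.948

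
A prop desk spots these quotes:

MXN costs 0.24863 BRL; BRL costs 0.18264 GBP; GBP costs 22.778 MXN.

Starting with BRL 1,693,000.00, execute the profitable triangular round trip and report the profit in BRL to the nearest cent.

Profit: BRL 58,144.46

Profitable loop is BRL → GBP → MXN → BRL:
BRL 1,693,000.00 × 0.18264 = GBP 309,209.52
GBP 309,209.52 × 22.778 = MXN 7,043,174.45
MXN 7,043,174.45 × 0.24863 = BRL 1,751,144.46
Profit = BRL 1,751,144.46 − BRL 1,693,000.00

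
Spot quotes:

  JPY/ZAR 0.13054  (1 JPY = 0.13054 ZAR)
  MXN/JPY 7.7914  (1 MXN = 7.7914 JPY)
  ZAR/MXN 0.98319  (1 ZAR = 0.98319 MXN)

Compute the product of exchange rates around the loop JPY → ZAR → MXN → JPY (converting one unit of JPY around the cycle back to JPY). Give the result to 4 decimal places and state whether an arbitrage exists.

Around JPY → ZAR → MXN → JPY: 1 × 0.13054 × 0.98319 × 7.7914 = 0.999992
Product ≈ 1 (deviation 0.001%, within rounding noise).

1.0000 (no arbitrage)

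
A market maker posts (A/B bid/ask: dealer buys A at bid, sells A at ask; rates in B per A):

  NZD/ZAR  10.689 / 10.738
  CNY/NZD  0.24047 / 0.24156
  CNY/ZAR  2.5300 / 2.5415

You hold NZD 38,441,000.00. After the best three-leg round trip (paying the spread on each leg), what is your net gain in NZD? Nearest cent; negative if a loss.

Best loop NZD → ZAR → CNY → NZD:
NZD 38,441,000.00 × 10.689 (sell NZD at bid) = ZAR 410,895,849.00
ZAR 410,895,849.00 ÷ 2.5415 (buy CNY at ask) = CNY 161,674,542.20
CNY 161,674,542.20 × 0.24047 (sell CNY at bid) = NZD 38,877,877.16

Net profit: NZD 436,877.16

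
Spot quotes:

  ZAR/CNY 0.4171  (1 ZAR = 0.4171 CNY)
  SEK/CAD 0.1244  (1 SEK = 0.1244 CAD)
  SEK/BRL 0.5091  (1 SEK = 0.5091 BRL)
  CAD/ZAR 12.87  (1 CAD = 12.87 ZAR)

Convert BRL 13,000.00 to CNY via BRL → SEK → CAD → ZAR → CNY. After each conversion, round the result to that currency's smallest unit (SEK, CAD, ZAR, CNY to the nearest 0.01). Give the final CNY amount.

CNY 17,052.18

BRL 13,000.00 ÷ 0.5091 = SEK 25,535.26
SEK 25,535.26 × 0.1244 = CAD 3,176.59
CAD 3,176.59 × 12.87 = ZAR 40,882.71
ZAR 40,882.71 × 0.4171 = CNY 17,052.18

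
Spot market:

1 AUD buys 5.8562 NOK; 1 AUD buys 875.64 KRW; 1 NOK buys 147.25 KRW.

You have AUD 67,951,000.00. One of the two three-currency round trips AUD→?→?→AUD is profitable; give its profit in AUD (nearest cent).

Profit: AUD 1,049,182.75

Profitable loop is AUD → KRW → NOK → AUD:
AUD 67,951,000.00 × 875.64 = KRW 59,500,613,640
KRW 59,500,613,640 ÷ 147.25 = NOK 404,078,870.22
NOK 404,078,870.22 ÷ 5.8562 = AUD 69,000,182.75
Profit = AUD 69,000,182.75 − AUD 67,951,000.00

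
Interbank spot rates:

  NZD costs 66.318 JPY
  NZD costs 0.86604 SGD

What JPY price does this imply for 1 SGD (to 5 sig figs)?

1 SGD ÷ 0.86604 = 1.15468 NZD
1.15468 NZD × 66.318 = 76.5761 JPY

SGD/JPY = 76.576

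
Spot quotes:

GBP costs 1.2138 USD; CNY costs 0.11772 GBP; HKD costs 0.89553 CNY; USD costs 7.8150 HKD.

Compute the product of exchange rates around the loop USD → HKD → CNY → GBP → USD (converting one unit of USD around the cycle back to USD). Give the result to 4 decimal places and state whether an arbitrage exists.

Around USD → HKD → CNY → GBP → USD: 1 × 7.8150 × 0.89553 × 0.11772 × 1.2138 = 1.000015
Product ≈ 1 (deviation 0.001%, within rounding noise).

1.0000 (no arbitrage)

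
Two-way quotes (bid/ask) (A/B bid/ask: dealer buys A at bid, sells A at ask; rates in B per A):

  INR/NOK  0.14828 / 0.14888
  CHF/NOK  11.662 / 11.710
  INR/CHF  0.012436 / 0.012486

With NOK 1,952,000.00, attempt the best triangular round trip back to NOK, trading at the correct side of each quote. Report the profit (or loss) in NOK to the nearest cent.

Best loop NOK → CHF → INR → NOK:
NOK 1,952,000.00 ÷ 11.710 (buy CHF at ask) = CHF 166,695.13
CHF 166,695.13 ÷ 0.012486 (buy INR at ask) = INR 13,350,563.22
INR 13,350,563.22 × 0.14828 (sell INR at bid) = NOK 1,979,621.51

Net profit: NOK 27,621.51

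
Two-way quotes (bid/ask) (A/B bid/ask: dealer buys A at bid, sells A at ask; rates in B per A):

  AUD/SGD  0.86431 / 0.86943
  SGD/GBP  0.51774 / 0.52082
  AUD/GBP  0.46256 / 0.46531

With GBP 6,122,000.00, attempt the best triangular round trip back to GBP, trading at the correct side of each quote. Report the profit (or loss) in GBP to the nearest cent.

Best loop GBP → SGD → AUD → GBP:
GBP 6,122,000.00 ÷ 0.52082 (buy SGD at ask) = SGD 11,754,540.92
SGD 11,754,540.92 ÷ 0.86943 (buy AUD at ask) = AUD 13,519,824.39
AUD 13,519,824.39 × 0.46256 (sell AUD at bid) = GBP 6,253,729.97

Net profit: GBP 131,729.97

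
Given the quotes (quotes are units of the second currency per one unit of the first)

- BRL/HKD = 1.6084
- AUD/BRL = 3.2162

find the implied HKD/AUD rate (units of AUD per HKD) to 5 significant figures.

1 HKD ÷ 1.6084 = 0.621736 BRL
0.621736 BRL ÷ 3.2162 = 0.193314 AUD

HKD/AUD = 0.19331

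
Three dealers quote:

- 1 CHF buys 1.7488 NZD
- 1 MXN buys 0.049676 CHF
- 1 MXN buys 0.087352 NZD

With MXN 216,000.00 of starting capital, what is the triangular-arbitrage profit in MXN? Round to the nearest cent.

Profitable loop is MXN → NZD → CHF → MXN:
MXN 216,000.00 × 0.087352 = NZD 18,868.03
NZD 18,868.03 ÷ 1.7488 = CHF 10,789.13
CHF 10,789.13 ÷ 0.049676 = MXN 217,190.01
Profit = MXN 217,190.01 − MXN 216,000.00

Profit: MXN 1,190.01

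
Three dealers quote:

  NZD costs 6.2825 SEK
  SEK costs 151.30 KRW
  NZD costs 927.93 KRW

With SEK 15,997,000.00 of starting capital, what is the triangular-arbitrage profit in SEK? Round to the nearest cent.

Profit: SEK 389,822.68

Profitable loop is SEK → KRW → NZD → SEK:
SEK 15,997,000.00 × 151.30 = KRW 2,420,346,100
KRW 2,420,346,100 ÷ 927.93 = NZD 2,608,328.32
NZD 2,608,328.32 × 6.2825 = SEK 16,386,822.68
Profit = SEK 16,386,822.68 − SEK 15,997,000.00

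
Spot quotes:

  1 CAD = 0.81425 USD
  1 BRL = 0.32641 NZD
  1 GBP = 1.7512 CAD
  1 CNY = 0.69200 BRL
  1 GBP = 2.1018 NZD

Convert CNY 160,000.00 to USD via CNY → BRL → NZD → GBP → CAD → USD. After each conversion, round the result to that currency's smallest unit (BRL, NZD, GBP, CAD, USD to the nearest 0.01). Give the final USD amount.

USD 24,518.37

CNY 160,000.00 × 0.69200 = BRL 110,720.00
BRL 110,720.00 × 0.32641 = NZD 36,140.12
NZD 36,140.12 ÷ 2.1018 = GBP 17,194.84
GBP 17,194.84 × 1.7512 = CAD 30,111.60
CAD 30,111.60 × 0.81425 = USD 24,518.37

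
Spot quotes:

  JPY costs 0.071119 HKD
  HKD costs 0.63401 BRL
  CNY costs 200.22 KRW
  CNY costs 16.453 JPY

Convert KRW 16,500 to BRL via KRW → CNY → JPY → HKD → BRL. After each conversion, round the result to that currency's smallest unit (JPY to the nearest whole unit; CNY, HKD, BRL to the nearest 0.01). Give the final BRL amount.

BRL 61.14

KRW 16,500 ÷ 200.22 = CNY 82.41
CNY 82.41 × 16.453 = JPY 1,356
JPY 1,356 × 0.071119 = HKD 96.44
HKD 96.44 × 0.63401 = BRL 61.14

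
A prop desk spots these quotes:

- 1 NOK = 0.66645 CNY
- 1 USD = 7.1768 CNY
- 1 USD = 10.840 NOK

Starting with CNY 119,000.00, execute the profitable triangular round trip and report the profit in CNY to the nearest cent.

Profit: CNY 787.91

Profitable loop is CNY → USD → NOK → CNY:
CNY 119,000.00 ÷ 7.1768 = USD 16,581.21
USD 16,581.21 × 10.840 = NOK 179,740.27
NOK 179,740.27 × 0.66645 = CNY 119,787.91
Profit = CNY 119,787.91 − CNY 119,000.00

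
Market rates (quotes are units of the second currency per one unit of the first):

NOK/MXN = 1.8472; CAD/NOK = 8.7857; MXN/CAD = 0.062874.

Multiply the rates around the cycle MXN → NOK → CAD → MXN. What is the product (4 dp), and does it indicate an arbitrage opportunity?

Around MXN → NOK → CAD → MXN: 1 ÷ 1.8472 ÷ 8.7857 ÷ 0.062874 = 0.980028
Product < 1; profitable direction is MXN → CAD → NOK → MXN.

0.9800 (arbitrage exists)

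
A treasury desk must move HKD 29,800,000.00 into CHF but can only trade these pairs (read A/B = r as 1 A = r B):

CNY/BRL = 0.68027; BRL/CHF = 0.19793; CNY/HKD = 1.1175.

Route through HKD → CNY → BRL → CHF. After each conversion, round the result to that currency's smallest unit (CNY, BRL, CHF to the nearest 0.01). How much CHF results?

CHF 3,590,555.76

HKD 29,800,000.00 ÷ 1.1175 = CNY 26,666,666.67
CNY 26,666,666.67 × 0.68027 = BRL 18,140,533.34
BRL 18,140,533.34 × 0.19793 = CHF 3,590,555.76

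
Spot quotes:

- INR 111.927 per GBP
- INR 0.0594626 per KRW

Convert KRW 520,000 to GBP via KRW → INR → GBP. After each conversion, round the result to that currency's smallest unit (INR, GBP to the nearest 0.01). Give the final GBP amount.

GBP 276.26

KRW 520,000 × 0.0594626 = INR 30,920.55
INR 30,920.55 ÷ 111.927 = GBP 276.26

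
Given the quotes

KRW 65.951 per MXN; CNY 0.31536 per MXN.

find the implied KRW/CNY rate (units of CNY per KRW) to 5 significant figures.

1 KRW ÷ 65.951 = 0.0151628 MXN
0.0151628 MXN × 0.31536 = 0.00478173 CNY

KRW/CNY = 0.0047817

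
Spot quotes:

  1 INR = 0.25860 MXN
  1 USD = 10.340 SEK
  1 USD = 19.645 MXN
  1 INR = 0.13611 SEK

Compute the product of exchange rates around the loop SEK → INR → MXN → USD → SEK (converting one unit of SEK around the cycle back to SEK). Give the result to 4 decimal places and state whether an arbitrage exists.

1.0000 (no arbitrage)

Around SEK → INR → MXN → USD → SEK: 1 ÷ 0.13611 × 0.25860 ÷ 19.645 × 10.340 = 1.000016
Product ≈ 1 (deviation 0.002%, within rounding noise).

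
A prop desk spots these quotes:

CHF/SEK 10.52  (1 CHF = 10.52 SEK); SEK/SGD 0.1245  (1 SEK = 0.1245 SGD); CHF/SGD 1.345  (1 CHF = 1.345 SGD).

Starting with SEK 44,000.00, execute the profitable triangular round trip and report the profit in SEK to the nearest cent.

Profitable loop is SEK → CHF → SGD → SEK:
SEK 44,000.00 ÷ 10.52 = CHF 4,182.51
CHF 4,182.51 × 1.345 = SGD 5,625.48
SGD 5,625.48 ÷ 0.1245 = SEK 45,184.54
Profit = SEK 45,184.54 − SEK 44,000.00

Profit: SEK 1,184.54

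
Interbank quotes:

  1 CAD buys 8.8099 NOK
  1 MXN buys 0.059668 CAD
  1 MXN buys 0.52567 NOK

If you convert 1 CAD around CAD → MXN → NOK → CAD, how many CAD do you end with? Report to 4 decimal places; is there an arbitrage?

1.0000 (no arbitrage)

Around CAD → MXN → NOK → CAD: 1 ÷ 0.059668 × 0.52567 ÷ 8.8099 = 1.000002
Product ≈ 1 (deviation 0.000%, within rounding noise).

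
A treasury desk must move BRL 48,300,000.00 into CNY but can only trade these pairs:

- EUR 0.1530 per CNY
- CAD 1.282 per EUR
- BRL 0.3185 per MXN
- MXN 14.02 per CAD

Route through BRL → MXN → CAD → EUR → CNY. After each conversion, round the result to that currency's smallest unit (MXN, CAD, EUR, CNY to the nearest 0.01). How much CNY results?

CNY 55,145,518.50

BRL 48,300,000.00 ÷ 0.3185 = MXN 151,648,351.65
MXN 151,648,351.65 ÷ 14.02 = CAD 10,816,572.87
CAD 10,816,572.87 ÷ 1.282 = EUR 8,437,264.33
EUR 8,437,264.33 ÷ 0.1530 = CNY 55,145,518.50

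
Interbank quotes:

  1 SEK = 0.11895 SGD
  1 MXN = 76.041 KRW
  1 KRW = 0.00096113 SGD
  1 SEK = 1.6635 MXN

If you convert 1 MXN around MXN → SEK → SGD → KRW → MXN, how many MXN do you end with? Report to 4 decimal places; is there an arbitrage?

Around MXN → SEK → SGD → KRW → MXN: 1 ÷ 1.6635 × 0.11895 ÷ 0.00096113 ÷ 76.041 = 0.978389
Product < 1; profitable direction is MXN → KRW → SGD → SEK → MXN.

0.9784 (arbitrage exists)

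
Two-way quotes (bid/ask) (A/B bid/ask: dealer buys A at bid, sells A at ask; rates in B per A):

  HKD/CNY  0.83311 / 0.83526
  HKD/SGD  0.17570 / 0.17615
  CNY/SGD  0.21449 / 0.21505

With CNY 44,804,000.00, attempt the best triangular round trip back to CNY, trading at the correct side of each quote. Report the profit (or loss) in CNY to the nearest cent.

Net profit: CNY 647,009.92

Best loop CNY → SGD → HKD → CNY:
CNY 44,804,000.00 × 0.21449 (sell CNY at bid) = SGD 9,610,009.96
SGD 9,610,009.96 ÷ 0.17615 (buy HKD at ask) = HKD 54,555,832.87
HKD 54,555,832.87 × 0.83311 (sell HKD at bid) = CNY 45,451,009.92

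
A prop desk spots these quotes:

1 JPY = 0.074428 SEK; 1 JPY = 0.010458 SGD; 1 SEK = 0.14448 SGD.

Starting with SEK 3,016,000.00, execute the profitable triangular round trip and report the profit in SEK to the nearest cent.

Profit: SEK 85,178.62

Profitable loop is SEK → SGD → JPY → SEK:
SEK 3,016,000.00 × 0.14448 = SGD 435,751.68
SGD 435,751.68 ÷ 0.010458 = JPY 41,666,827
JPY 41,666,827 × 0.074428 = SEK 3,101,178.62
Profit = SEK 3,101,178.62 − SEK 3,016,000.00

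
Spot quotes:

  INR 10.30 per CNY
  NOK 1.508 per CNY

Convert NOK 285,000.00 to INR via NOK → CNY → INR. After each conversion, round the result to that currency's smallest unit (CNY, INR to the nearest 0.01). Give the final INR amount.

NOK 285,000.00 ÷ 1.508 = CNY 188,992.04
CNY 188,992.04 × 10.30 = INR 1,946,618.01

INR 1,946,618.01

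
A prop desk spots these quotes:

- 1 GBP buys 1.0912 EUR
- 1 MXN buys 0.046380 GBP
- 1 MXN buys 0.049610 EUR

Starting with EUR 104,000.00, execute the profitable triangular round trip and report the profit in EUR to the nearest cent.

Profit: EUR 2,096.05

Profitable loop is EUR → MXN → GBP → EUR:
EUR 104,000.00 ÷ 0.049610 = MXN 2,096,351.54
MXN 2,096,351.54 × 0.046380 = GBP 97,228.78
GBP 97,228.78 × 1.0912 = EUR 106,096.05
Profit = EUR 106,096.05 − EUR 104,000.00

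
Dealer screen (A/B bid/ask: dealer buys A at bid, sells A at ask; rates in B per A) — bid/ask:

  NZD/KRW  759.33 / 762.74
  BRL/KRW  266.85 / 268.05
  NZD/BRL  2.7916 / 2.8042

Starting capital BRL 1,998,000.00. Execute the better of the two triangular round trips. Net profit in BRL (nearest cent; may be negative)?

Best loop BRL → NZD → KRW → BRL:
BRL 1,998,000.00 ÷ 2.8042 (buy NZD at ask) = NZD 712,502.67
NZD 712,502.67 × 759.33 (sell NZD at bid) = KRW 541,024,656
KRW 541,024,656 ÷ 268.05 (buy BRL at ask) = BRL 2,018,372.15

Net profit: BRL 20,372.15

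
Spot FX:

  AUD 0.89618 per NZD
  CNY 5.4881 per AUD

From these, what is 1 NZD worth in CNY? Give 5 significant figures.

1 NZD × 0.89618 = 0.89618 AUD
0.89618 AUD × 5.4881 = 4.91833 CNY

NZD/CNY = 4.9183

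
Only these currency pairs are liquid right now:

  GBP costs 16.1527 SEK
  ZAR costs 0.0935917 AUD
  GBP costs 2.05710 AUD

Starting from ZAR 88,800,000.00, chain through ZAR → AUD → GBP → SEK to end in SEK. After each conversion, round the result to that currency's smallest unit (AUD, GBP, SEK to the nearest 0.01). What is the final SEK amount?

ZAR 88,800,000.00 × 0.0935917 = AUD 8,310,942.96
AUD 8,310,942.96 ÷ 2.05710 = GBP 4,040,125.89
GBP 4,040,125.89 × 16.1527 = SEK 65,258,941.46

SEK 65,258,941.46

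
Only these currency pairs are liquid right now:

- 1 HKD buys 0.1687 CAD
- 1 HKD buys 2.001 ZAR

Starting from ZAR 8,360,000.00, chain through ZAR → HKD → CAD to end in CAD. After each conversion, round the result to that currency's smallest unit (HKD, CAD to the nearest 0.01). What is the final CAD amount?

CAD 704,813.59

ZAR 8,360,000.00 ÷ 2.001 = HKD 4,177,911.04
HKD 4,177,911.04 × 0.1687 = CAD 704,813.59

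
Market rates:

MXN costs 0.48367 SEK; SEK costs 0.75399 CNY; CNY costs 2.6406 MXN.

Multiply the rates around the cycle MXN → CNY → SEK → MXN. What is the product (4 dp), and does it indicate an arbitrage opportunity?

Around MXN → CNY → SEK → MXN: 1 ÷ 2.6406 ÷ 0.75399 ÷ 0.48367 = 1.038443
Product > 1; profitable direction is MXN → CNY → SEK → MXN.

1.0384 (arbitrage exists)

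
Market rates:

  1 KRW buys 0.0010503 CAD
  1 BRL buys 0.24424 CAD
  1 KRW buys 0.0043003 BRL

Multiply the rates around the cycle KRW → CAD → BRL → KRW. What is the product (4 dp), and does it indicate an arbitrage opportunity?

1.0000 (no arbitrage)

Around KRW → CAD → BRL → KRW: 1 × 0.0010503 ÷ 0.24424 ÷ 0.0043003 = 0.999995
Product ≈ 1 (deviation 0.001%, within rounding noise).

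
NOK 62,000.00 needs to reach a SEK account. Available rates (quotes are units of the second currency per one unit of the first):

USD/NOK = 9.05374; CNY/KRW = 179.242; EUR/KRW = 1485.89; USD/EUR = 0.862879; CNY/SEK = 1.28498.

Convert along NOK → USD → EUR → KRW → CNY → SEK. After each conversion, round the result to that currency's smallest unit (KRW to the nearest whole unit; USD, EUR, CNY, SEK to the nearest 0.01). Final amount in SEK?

SEK 62,944.42

NOK 62,000.00 ÷ 9.05374 = USD 6,848.00
USD 6,848.00 × 0.862879 = EUR 5,909.00
EUR 5,909.00 × 1485.89 = KRW 8,780,124
KRW 8,780,124 ÷ 179.242 = CNY 48,984.75
CNY 48,984.75 × 1.28498 = SEK 62,944.42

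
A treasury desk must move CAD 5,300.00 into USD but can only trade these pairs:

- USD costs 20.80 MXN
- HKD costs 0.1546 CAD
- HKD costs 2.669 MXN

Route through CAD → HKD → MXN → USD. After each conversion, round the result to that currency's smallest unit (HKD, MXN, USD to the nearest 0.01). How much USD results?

USD 4,398.98

CAD 5,300.00 ÷ 0.1546 = HKD 34,282.02
HKD 34,282.02 × 2.669 = MXN 91,498.71
MXN 91,498.71 ÷ 20.80 = USD 4,398.98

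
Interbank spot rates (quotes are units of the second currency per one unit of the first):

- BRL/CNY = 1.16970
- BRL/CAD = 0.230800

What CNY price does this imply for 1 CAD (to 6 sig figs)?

1 CAD ÷ 0.230800 = 4.33276 BRL
4.33276 BRL × 1.16970 = 5.06802 CNY

CAD/CNY = 5.06802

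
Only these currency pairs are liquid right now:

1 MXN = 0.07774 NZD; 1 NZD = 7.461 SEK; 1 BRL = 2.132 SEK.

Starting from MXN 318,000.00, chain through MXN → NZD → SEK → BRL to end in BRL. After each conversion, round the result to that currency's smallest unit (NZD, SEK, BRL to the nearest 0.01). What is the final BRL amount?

BRL 86,513.03

MXN 318,000.00 × 0.07774 = NZD 24,721.32
NZD 24,721.32 × 7.461 = SEK 184,445.77
SEK 184,445.77 ÷ 2.132 = BRL 86,513.03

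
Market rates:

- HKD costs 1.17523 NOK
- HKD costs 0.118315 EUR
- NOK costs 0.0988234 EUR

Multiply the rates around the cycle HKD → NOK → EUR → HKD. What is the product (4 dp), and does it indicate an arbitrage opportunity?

0.9816 (arbitrage exists)

Around HKD → NOK → EUR → HKD: 1 × 1.17523 × 0.0988234 ÷ 0.118315 = 0.981619
Product < 1; profitable direction is HKD → EUR → NOK → HKD.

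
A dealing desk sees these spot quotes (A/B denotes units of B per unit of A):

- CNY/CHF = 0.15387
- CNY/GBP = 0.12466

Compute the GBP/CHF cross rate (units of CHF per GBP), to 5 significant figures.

1 GBP ÷ 0.12466 = 8.02182 CNY
8.02182 CNY × 0.15387 = 1.23432 CHF

GBP/CHF = 1.2343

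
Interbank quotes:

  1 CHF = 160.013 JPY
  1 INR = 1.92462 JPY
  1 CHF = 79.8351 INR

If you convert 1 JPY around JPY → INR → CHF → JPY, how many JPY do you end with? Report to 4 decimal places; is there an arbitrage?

Around JPY → INR → CHF → JPY: 1 ÷ 1.92462 ÷ 79.8351 × 160.013 = 1.041397
Product > 1; profitable direction is JPY → INR → CHF → JPY.

1.0414 (arbitrage exists)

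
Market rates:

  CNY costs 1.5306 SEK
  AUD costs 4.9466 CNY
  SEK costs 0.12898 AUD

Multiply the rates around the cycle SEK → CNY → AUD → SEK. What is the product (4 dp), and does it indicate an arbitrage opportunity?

1.0240 (arbitrage exists)

Around SEK → CNY → AUD → SEK: 1 ÷ 1.5306 ÷ 4.9466 ÷ 0.12898 = 1.024022
Product > 1; profitable direction is SEK → CNY → AUD → SEK.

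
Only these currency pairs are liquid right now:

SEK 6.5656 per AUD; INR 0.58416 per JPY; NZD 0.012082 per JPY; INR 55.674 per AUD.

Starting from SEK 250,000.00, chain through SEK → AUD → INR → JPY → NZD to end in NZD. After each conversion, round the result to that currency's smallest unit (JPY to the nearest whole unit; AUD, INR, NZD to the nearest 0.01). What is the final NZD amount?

NZD 43,845.49

SEK 250,000.00 ÷ 6.5656 = AUD 38,077.25
AUD 38,077.25 × 55.674 = INR 2,119,912.82
INR 2,119,912.82 ÷ 0.58416 = JPY 3,628,993
JPY 3,628,993 × 0.012082 = NZD 43,845.49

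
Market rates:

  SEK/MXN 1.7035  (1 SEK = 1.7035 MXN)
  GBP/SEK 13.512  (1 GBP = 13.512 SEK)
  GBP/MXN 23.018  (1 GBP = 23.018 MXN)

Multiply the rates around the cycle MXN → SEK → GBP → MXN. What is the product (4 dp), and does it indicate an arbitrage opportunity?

1.0000 (no arbitrage)

Around MXN → SEK → GBP → MXN: 1 ÷ 1.7035 ÷ 13.512 × 23.018 = 1.000013
Product ≈ 1 (deviation 0.001%, within rounding noise).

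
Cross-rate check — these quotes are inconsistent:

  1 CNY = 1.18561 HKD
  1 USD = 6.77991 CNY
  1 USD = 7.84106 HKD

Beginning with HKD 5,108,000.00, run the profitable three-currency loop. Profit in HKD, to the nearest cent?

Profit: HKD 128,509.48

Profitable loop is HKD → USD → CNY → HKD:
HKD 5,108,000.00 ÷ 7.84106 = USD 651,442.53
USD 651,442.53 × 6.77991 = CNY 4,416,721.75
CNY 4,416,721.75 × 1.18561 = HKD 5,236,509.48
Profit = HKD 5,236,509.48 − HKD 5,108,000.00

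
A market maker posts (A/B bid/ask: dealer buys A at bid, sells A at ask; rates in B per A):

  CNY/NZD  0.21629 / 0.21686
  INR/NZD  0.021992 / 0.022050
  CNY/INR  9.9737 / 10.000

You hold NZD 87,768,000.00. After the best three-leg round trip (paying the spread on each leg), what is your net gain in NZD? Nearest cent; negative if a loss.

Best loop NZD → CNY → INR → NZD:
NZD 87,768,000.00 ÷ 0.21686 (buy CNY at ask) = CNY 404,721,940.42
CNY 404,721,940.42 × 9.9737 (sell CNY at bid) = INR 4,036,575,217.19
INR 4,036,575,217.19 × 0.021992 (sell INR at bid) = NZD 88,772,362.18

Net profit: NZD 1,004,362.18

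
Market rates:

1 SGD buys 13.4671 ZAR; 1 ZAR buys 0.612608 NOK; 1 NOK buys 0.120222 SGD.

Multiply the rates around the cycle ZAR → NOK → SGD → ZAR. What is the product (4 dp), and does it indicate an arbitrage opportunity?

0.9918 (arbitrage exists)

Around ZAR → NOK → SGD → ZAR: 1 × 0.612608 × 0.120222 × 13.4671 = 0.991838
Product < 1; profitable direction is ZAR → SGD → NOK → ZAR.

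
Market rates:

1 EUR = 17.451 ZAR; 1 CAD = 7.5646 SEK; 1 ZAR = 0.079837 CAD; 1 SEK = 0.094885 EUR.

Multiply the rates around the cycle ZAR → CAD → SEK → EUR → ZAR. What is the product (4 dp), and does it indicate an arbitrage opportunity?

Around ZAR → CAD → SEK → EUR → ZAR: 1 × 0.079837 × 7.5646 × 0.094885 × 17.451 = 1.000019
Product ≈ 1 (deviation 0.002%, within rounding noise).

1.0000 (no arbitrage)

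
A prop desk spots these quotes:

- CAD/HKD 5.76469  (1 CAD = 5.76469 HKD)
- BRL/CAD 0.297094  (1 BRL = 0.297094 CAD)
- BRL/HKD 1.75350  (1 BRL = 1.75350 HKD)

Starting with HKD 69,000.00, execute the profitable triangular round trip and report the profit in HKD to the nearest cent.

Profit: HKD 1,645.58

Profitable loop is HKD → CAD → BRL → HKD:
HKD 69,000.00 ÷ 5.76469 = CAD 11,969.42
CAD 11,969.42 ÷ 0.297094 = BRL 40,288.33
BRL 40,288.33 × 1.75350 = HKD 70,645.58
Profit = HKD 70,645.58 − HKD 69,000.00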